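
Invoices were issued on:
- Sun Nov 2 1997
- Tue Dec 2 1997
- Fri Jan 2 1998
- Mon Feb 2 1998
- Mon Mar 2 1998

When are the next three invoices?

Thu Apr 2 1998, Sat May 2 1998, Tue Jun 2 1998

Gaps: 30, 31, 31, 28 days — not constant. Every event is on the 2nd of the month.
Pattern: the 2nd of each month.
Next: April 1998 → Thu Apr 2 1998.
Next: May 1998 → Sat May 2 1998.
June 1998: Tue Jun 2 1998.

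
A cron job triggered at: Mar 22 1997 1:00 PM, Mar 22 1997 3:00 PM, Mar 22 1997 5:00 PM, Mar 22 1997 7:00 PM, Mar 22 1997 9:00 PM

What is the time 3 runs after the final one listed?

Mar 23 1997 3:00 AM

The interval is a steady 2 hours (2, 2, 2, 2).
Mar 22 1997 9:00 PM + 2 h = Mar 22 1997 11:00 PM.
Mar 22 1997 11:00 PM + 2 h = Mar 23 1997 1:00 AM.
Mar 23 1997 1:00 AM + 2 h = Mar 23 1997 3:00 AM.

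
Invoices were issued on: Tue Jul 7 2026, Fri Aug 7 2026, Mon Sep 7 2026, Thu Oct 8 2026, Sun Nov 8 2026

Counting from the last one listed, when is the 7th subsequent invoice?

Gaps between consecutive events: 31, 31, 31, 31 days — a constant 31-day interval.
Sun Nov 8 2026 + 31 days = Wed Dec 9 2026.
Wed Dec 9 2026 + 31 days = Sat Jan 9 2027.
Sat Jan 9 2027 + 31 days = Tue Feb 9 2027.
Tue Feb 9 2027 + 31 days = Fri Mar 12 2027.
Fri Mar 12 2027 + 31 days = Mon Apr 12 2027.
Mon Apr 12 2027 + 31 days = Thu May 13 2027.
Thu May 13 2027 + 31 days = Sun Jun 13 2027.

Sun Jun 13 2027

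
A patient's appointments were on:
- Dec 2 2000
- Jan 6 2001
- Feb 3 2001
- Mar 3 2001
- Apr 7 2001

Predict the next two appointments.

May 5 2001, Jun 2 2001

All dates are Saturdays, 35, 28, 28, 35 days apart.
Specifically, the 1st Saturday of each month.
May 2001 — 1st Saturday is May 5 2001.
1st Saturday of June 2001: Jun 2 2001.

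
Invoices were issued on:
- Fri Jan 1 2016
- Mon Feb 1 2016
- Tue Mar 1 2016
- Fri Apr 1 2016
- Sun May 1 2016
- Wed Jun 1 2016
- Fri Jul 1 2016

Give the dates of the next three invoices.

Mon Aug 1 2016, Thu Sep 1 2016, Sat Oct 1 2016

Gaps: 31, 29, 31, 30, 31, 30 days — not constant. Every event is on the 1st of the month.
Pattern: the 1st of each month.
August 2016: Mon Aug 1 2016.
Next: September 2016 → Thu Sep 1 2016.
Next: October 2016 → Sat Oct 1 2016.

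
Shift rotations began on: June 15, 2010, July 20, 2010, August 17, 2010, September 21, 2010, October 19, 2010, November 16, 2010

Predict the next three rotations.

All dates are Tuesdays, 35, 28, 35, 28, 28 days apart.
Specifically, the 3rd Tuesday of each month.
3rd Tuesday of December 2010: December 21, 2010.
January 2011 — 3rd Tuesday is January 18, 2011.
3rd Tuesday of February 2011: February 15, 2011.

December 21, 2010; January 18, 2011; February 15, 2011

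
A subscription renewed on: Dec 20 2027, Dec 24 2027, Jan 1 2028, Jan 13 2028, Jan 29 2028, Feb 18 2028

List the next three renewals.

Intervals are 4, 8, 12, 16, 20 days — an arithmetic progression with common difference 4.
Next gap: 24 days. Feb 18 2028 + 24 days = Mar 13 2028.
Next gap: 28 days. Mar 13 2028 + 28 days = Apr 10 2028.
Next gap: 32 days. Apr 10 2028 + 32 days = May 12 2028.

Mar 13 2028, Apr 10 2028, May 12 2028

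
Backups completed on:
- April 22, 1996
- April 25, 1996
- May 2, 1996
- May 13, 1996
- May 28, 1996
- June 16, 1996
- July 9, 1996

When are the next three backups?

August 5, 1996; September 5, 1996; October 10, 1996

The spacing grows by 4 each time: 3, 7, 11, 15, 19, 23 days.
Next gap: 27 days. July 9, 1996 + 27 days = August 5, 1996.
Next gap: 31 days. August 5, 1996 + 31 days = September 5, 1996.
Next gap: 35 days. September 5, 1996 + 35 days = October 10, 1996.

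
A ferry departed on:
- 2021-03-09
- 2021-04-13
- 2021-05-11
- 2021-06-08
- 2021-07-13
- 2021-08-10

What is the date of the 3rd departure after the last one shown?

2021-11-09

Gaps: 35, 28, 28, 35, 28 days — a mix of 28 and 35. Every date is a Tuesday.
Each is the 2nd Tuesday of its month.
2nd Tuesday of September 2021: 2021-09-14.
2nd Tuesday of October 2021: 2021-10-12.
November 2021 — 2nd Tuesday is 2021-11-09.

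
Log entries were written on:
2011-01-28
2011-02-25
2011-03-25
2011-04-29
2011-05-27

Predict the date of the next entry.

Every date is a Friday; gaps 28, 28, 35, 28 days.
Each is the last Friday of its month (at least one falls on the 29th or later, ruling out '4th Friday').
June 2011 ends with Friday 2011-06-24.

2011-06-24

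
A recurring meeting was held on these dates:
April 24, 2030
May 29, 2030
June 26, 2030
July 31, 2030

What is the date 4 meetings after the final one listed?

All Wednesdays; the gaps (35, 28, 35) vary with month length.
This is the last Wednesday of each month.
August 2030 ends with Wednesday August 28, 2030.
September 2030 ends with Wednesday September 25, 2030.
October 2030 ends with Wednesday October 30, 2030.
November 2030 ends with Wednesday November 27, 2030.

November 27, 2030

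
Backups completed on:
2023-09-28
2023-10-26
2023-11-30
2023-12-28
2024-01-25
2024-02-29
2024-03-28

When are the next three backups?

2024-04-25, 2024-05-30, 2024-06-27

Every date is a Thursday; gaps 28, 35, 28, 28, 35, 28 days.
Each is the last Thursday of its month (at least one falls on the 29th or later, ruling out '4th Thursday').
April 2024 ends with Thursday 2024-04-25.
May 2024 ends with Thursday 2024-05-30.
June 2024 ends with Thursday 2024-06-27.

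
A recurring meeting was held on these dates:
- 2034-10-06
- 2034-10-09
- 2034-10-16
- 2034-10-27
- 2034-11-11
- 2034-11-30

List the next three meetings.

Gaps: 3, 7, 11, 15, 19 days — each gap is 4 larger than the previous one.
Next gap: 23 days. 2034-11-30 + 23 days = 2034-12-23.
Next gap: 27 days. 2034-12-23 + 27 days = 2035-01-19.
Next gap: 31 days. 2035-01-19 + 31 days = 2035-02-19.

2034-12-23, 2035-01-19, 2035-02-19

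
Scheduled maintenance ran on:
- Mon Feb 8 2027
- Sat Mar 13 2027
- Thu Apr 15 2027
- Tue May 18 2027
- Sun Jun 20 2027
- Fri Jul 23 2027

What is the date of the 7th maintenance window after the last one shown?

Fri Mar 10 2028

Every event comes 33 days after the last (33, 33, 33, 33, 33).
Fri Jul 23 2027 + 33 days = Wed Aug 25 2027.
Wed Aug 25 2027 + 33 days = Mon Sep 27 2027.
Mon Sep 27 2027 + 33 days = Sat Oct 30 2027.
Sat Oct 30 2027 + 33 days = Thu Dec 2 2027.
Thu Dec 2 2027 + 33 days = Tue Jan 4 2028.
Tue Jan 4 2028 + 33 days = Sun Feb 6 2028.
Sun Feb 6 2028 + 33 days = Fri Mar 10 2028.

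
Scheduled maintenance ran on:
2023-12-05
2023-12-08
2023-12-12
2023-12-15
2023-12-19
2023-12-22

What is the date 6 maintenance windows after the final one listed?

2024-01-12

Gaps: 3, 4, 3, 4, 3 days — not constant, but cyclic with period 2.
The events fall on every Tuesday and Friday.
The following Tuesday is 2023-12-26.
Next Friday: 2023-12-29.
The following Tuesday is 2024-01-02.
Next Friday: 2024-01-05.
The following Tuesday is 2024-01-09.
Next Friday: 2024-01-12.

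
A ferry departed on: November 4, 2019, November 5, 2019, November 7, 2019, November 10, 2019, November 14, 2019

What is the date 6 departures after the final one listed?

Intervals are 1, 2, 3, 4 days — an arithmetic progression with common difference 1.
Next gap: 5 days. November 14, 2019 + 5 days = November 19, 2019.
Next gap: 6 days. November 19, 2019 + 6 days = November 25, 2019.
Next gap: 7 days. November 25, 2019 + 7 days = December 2, 2019.
Next gap: 8 days. December 2, 2019 + 8 days = December 10, 2019.
Next gap: 9 days. December 10, 2019 + 9 days = December 19, 2019.
Next gap: 10 days. December 19, 2019 + 10 days = December 29, 2019.

December 29, 2019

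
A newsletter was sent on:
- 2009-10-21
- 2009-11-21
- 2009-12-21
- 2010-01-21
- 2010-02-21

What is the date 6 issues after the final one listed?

2010-08-21

Gaps: 31, 30, 31, 31 days — not constant. Every event is on the 21st of the month.
Pattern: the 21st of each month.
Next: March 2010 → 2010-03-21.
April 2010: 2010-04-21.
Next: May 2010 → 2010-05-21.
June 2010: 2010-06-21.
Next: July 2010 → 2010-07-21.
August 2010: 2010-08-21.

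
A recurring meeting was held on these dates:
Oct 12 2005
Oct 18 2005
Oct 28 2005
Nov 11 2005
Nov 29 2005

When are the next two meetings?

Gaps: 6, 10, 14, 18 days — each gap is 4 larger than the previous one.
Next gap: 22 days. Nov 29 2005 + 22 days = Dec 21 2005.
Next gap: 26 days. Dec 21 2005 + 26 days = Jan 16 2006.

Dec 21 2005, Jan 16 2006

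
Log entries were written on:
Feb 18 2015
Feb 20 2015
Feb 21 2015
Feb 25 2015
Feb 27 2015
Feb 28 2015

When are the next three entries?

Mar 4 2015, Mar 6 2015, Mar 7 2015

Gaps: 2, 1, 4, 2, 1 days — not constant, but cyclic with period 3.
The events fall on every Wednesday, Friday and Saturday.
Next Wednesday: Mar 4 2015.
Next Friday: Mar 6 2015.
The following Saturday is Mar 7 2015.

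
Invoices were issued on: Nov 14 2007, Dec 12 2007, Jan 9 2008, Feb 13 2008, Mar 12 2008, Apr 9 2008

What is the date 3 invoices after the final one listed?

Jul 9 2008

These are Wednesdays at 28- or 35-day spacing (28, 28, 35, 28, 28).
The pattern: 2nd Wednesday of the month.
2nd Wednesday of May 2008: May 14 2008.
2nd Wednesday of June 2008: Jun 11 2008.
2nd Wednesday of July 2008: Jul 9 2008.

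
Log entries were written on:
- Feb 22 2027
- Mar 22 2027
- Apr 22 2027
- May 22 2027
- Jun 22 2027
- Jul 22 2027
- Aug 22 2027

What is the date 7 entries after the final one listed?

Mar 22 2028

Gaps: 28, 31, 30, 31, 30, 31 days — not constant. Every event is on the 22nd of the month.
Pattern: the 22nd of each month.
Next: September 2027 → Sep 22 2027.
October 2027: Oct 22 2027.
November 2027: Nov 22 2027.
December 2027: Dec 22 2027.
January 2028: Jan 22 2028.
Next: February 2028 → Feb 22 2028.
Next: March 2028 → Mar 22 2028.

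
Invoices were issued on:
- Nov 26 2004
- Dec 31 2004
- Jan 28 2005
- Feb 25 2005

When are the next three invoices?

These are Fridays with 35, 28, 28-day gaps.
Each is the final Friday of its month — Dec 31 2004 is past the 28th, so '4th Friday' doesn't fit.
March 2005 ends with Friday Mar 25 2005.
April 2005 ends with Friday Apr 29 2005.
Last Friday of May 2005: May 27 2005.

Mar 25 2005, Apr 29 2005, May 27 2005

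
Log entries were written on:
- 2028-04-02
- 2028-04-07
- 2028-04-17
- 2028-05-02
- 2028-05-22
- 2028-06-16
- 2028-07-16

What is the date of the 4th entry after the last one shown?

Gaps: 5, 10, 15, 20, 25, 30 days — each gap is 5 larger than the previous one.
Next gap: 35 days. 2028-07-16 + 35 days = 2028-08-20.
Next gap: 40 days. 2028-08-20 + 40 days = 2028-09-29.
Next gap: 45 days. 2028-09-29 + 45 days = 2028-11-13.
Next gap: 50 days. 2028-11-13 + 50 days = 2029-01-02.

2029-01-02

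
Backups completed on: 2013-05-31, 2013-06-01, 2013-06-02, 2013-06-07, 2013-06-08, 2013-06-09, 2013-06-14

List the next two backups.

The gap pattern 1, 1, 5, 1, 1, 5 repeats every 3 events.
These are the Fridays, Saturdays and Sundays of each week.
The following Saturday is 2013-06-15.
Next Sunday: 2013-06-16.

2013-06-15, 2013-06-16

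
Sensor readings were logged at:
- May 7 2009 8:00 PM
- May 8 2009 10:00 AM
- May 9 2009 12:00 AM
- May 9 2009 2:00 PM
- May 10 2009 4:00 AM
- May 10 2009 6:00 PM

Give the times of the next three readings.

Gaps: 14, 14, 14, 14, 14 hours — each event is 14 hours after the previous one.
May 10 2009 6:00 PM + 14 h = May 11 2009 8:00 AM.
May 11 2009 8:00 AM + 14 h = May 11 2009 10:00 PM.
May 11 2009 10:00 PM + 14 h = May 12 2009 12:00 PM.

May 11 2009 8:00 AM, May 11 2009 10:00 PM, May 12 2009 12:00 PM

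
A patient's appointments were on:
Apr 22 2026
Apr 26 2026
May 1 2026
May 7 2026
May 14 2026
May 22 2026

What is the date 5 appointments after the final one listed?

Gaps: 4, 5, 6, 7, 8 days — each gap is 1 larger than the previous one.
Next gap: 9 days. May 22 2026 + 9 days = May 31 2026.
Next gap: 10 days. May 31 2026 + 10 days = Jun 10 2026.
Next gap: 11 days. Jun 10 2026 + 11 days = Jun 21 2026.
Next gap: 12 days. Jun 21 2026 + 12 days = Jul 3 2026.
Next gap: 13 days. Jul 3 2026 + 13 days = Jul 16 2026.

Jul 16 2026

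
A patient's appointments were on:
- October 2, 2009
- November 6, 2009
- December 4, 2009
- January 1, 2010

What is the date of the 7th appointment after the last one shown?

August 6, 2010

These are Fridays at 28- or 35-day spacing (35, 28, 28).
The pattern: 1st Friday of the month.
1st Friday of February 2010: February 5, 2010.
1st Friday of March 2010: March 5, 2010.
April 2010 — 1st Friday is April 2, 2010.
May 2010 — 1st Friday is May 7, 2010.
June 2010 — 1st Friday is June 4, 2010.
1st Friday of July 2010: July 2, 2010.
1st Friday of August 2010: August 6, 2010.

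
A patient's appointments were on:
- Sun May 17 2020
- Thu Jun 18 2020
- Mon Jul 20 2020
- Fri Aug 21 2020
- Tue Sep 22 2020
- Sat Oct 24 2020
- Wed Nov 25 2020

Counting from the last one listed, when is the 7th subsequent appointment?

The spacing is 32, 32, 32, 32, 32, 32 days — always 32 days.
Wed Nov 25 2020 + 32 days = Sun Dec 27 2020.
Sun Dec 27 2020 + 32 days = Thu Jan 28 2021.
Thu Jan 28 2021 + 32 days = Mon Mar 1 2021.
Mon Mar 1 2021 + 32 days = Fri Apr 2 2021.
Fri Apr 2 2021 + 32 days = Tue May 4 2021.
Tue May 4 2021 + 32 days = Sat Jun 5 2021.
Sat Jun 5 2021 + 32 days = Wed Jul 7 2021.

Wed Jul 7 2021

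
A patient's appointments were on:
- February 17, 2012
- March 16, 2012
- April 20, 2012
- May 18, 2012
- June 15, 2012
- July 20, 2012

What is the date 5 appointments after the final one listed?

Gaps: 28, 35, 28, 28, 35 days — a mix of 28 and 35. Every date is a Friday.
Each is the 3rd Friday of its month.
3rd Friday of August 2012: August 17, 2012.
3rd Friday of September 2012: September 21, 2012.
3rd Friday of October 2012: October 19, 2012.
November 2012 — 3rd Friday is November 16, 2012.
December 2012 — 3rd Friday is December 21, 2012.

December 21, 2012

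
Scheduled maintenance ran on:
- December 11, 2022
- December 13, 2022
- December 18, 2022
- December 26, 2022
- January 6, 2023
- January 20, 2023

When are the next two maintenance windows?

Intervals are 2, 5, 8, 11, 14 days — an arithmetic progression with common difference 3.
Next gap: 17 days. January 20, 2023 + 17 days = February 6, 2023.
Next gap: 20 days. February 6, 2023 + 20 days = February 26, 2023.

February 6, 2023; February 26, 2023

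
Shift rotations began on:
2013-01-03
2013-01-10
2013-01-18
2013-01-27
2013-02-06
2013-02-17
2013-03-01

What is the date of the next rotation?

2013-03-14

Gaps: 7, 8, 9, 10, 11, 12 days — each gap is 1 larger than the previous one.
Next gap: 13 days. 2013-03-01 + 13 days = 2013-03-14.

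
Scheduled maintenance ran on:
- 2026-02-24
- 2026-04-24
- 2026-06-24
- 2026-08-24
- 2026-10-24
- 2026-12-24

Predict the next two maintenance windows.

Gaps: 59, 61, 61, 61, 61 days — not constant. Every event is on the 24th of the month.
Pattern: the 24th of every 2 months.
Next: February 2027 → 2027-02-24.
Next: April 2027 → 2027-04-24.

2027-02-24, 2027-04-24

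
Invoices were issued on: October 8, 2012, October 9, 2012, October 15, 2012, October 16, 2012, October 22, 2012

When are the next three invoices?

Every event lands on a Monday or Tuesday (gaps cycle 1, 6, 1, 6).
So the schedule is: every Monday and Tuesday.
The following Tuesday is October 23, 2012.
Next Monday: October 29, 2012.
Next Tuesday: October 30, 2012.

October 23, 2012; October 29, 2012; October 30, 2012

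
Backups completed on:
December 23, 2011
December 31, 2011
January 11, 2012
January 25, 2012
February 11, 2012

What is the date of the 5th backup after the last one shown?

The spacing grows by 3 each time: 8, 11, 14, 17 days.
Next gap: 20 days. February 11, 2012 + 20 days = March 2, 2012.
Next gap: 23 days. March 2, 2012 + 23 days = March 25, 2012.
Next gap: 26 days. March 25, 2012 + 26 days = April 20, 2012.
Next gap: 29 days. April 20, 2012 + 29 days = May 19, 2012.
Next gap: 32 days. May 19, 2012 + 32 days = June 20, 2012.

June 20, 2012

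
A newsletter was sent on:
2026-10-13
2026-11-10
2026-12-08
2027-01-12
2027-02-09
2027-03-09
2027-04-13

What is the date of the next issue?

2027-05-11

Gaps: 28, 28, 35, 28, 28, 35 days — a mix of 28 and 35. Every date is a Tuesday.
Each is the 2nd Tuesday of its month.
2nd Tuesday of May 2027: 2027-05-11.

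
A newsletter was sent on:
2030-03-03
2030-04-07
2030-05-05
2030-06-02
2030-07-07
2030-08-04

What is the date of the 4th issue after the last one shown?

2030-12-01

Gaps: 35, 28, 28, 35, 28 days — a mix of 28 and 35. Every date is a Sunday.
Each is the 1st Sunday of its month.
1st Sunday of September 2030: 2030-09-01.
1st Sunday of October 2030: 2030-10-06.
November 2030 — 1st Sunday is 2030-11-03.
1st Sunday of December 2030: 2030-12-01.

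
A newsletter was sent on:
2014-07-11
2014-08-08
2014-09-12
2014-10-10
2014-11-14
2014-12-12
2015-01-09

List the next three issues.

Gaps: 28, 35, 28, 35, 28, 28 days — a mix of 28 and 35. Every date is a Friday.
Each is the 2nd Friday of its month.
2nd Friday of February 2015: 2015-02-13.
2nd Friday of March 2015: 2015-03-13.
April 2015 — 2nd Friday is 2015-04-10.

2015-02-13, 2015-03-13, 2015-04-10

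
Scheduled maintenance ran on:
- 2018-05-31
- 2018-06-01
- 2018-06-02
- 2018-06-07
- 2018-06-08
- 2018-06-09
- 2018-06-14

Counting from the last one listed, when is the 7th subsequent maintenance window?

2018-06-29

Gaps: 1, 1, 5, 1, 1, 5 days — not constant, but cyclic with period 3.
The events fall on every Thursday, Friday and Saturday.
The following Friday is 2018-06-15.
Next Saturday: 2018-06-16.
Next Thursday: 2018-06-21.
Next Friday: 2018-06-22.
The following Saturday is 2018-06-23.
The following Thursday is 2018-06-28.
The following Friday is 2018-06-29.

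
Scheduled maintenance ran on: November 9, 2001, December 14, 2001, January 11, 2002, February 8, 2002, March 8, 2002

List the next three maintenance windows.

April 12, 2002; May 10, 2002; June 14, 2002

Gaps: 35, 28, 28, 28 days — a mix of 28 and 35. Every date is a Friday.
Each is the 2nd Friday of its month.
April 2002 — 2nd Friday is April 12, 2002.
May 2002 — 2nd Friday is May 10, 2002.
June 2002 — 2nd Friday is June 14, 2002.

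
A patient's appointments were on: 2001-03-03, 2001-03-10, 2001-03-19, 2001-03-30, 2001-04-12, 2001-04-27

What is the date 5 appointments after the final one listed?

Intervals are 7, 9, 11, 13, 15 days — an arithmetic progression with common difference 2.
Next gap: 17 days. 2001-04-27 + 17 days = 2001-05-14.
Next gap: 19 days. 2001-05-14 + 19 days = 2001-06-02.
Next gap: 21 days. 2001-06-02 + 21 days = 2001-06-23.
Next gap: 23 days. 2001-06-23 + 23 days = 2001-07-16.
Next gap: 25 days. 2001-07-16 + 25 days = 2001-08-10.

2001-08-10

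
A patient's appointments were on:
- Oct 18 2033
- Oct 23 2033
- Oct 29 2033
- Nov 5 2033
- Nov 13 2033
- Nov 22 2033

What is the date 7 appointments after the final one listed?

Gaps: 5, 6, 7, 8, 9 days — each gap is 1 larger than the previous one.
Next gap: 10 days. Nov 22 2033 + 10 days = Dec 2 2033.
Next gap: 11 days. Dec 2 2033 + 11 days = Dec 13 2033.
Next gap: 12 days. Dec 13 2033 + 12 days = Dec 25 2033.
Next gap: 13 days. Dec 25 2033 + 13 days = Jan 7 2034.
Next gap: 14 days. Jan 7 2034 + 14 days = Jan 21 2034.
Next gap: 15 days. Jan 21 2034 + 15 days = Feb 5 2034.
Next gap: 16 days. Feb 5 2034 + 16 days = Feb 21 2034.

Feb 21 2034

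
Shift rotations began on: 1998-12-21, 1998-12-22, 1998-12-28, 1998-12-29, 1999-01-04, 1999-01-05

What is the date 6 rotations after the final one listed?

1999-01-26

Gaps: 1, 6, 1, 6, 1 days — not constant, but cyclic with period 2.
The events fall on every Monday and Tuesday.
Next Monday: 1999-01-11.
Next Tuesday: 1999-01-12.
The following Monday is 1999-01-18.
Next Tuesday: 1999-01-19.
The following Monday is 1999-01-25.
The following Tuesday is 1999-01-26.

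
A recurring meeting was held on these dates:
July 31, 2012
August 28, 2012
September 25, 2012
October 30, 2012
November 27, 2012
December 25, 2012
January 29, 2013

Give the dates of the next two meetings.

February 26, 2013; March 26, 2013

Every date is a Tuesday; gaps 28, 28, 35, 28, 28, 35 days.
Each is the last Tuesday of its month (at least one falls on the 29th or later, ruling out '4th Tuesday').
February 2013 ends with Tuesday February 26, 2013.
March 2013 ends with Tuesday March 26, 2013.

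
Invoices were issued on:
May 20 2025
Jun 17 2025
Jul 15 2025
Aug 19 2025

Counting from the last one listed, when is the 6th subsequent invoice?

Feb 17 2026

Gaps: 28, 28, 35 days — a mix of 28 and 35. Every date is a Tuesday.
Each is the 3rd Tuesday of its month.
September 2025 — 3rd Tuesday is Sep 16 2025.
3rd Tuesday of October 2025: Oct 21 2025.
3rd Tuesday of November 2025: Nov 18 2025.
3rd Tuesday of December 2025: Dec 16 2025.
January 2026 — 3rd Tuesday is Jan 20 2026.
3rd Tuesday of February 2026: Feb 17 2026.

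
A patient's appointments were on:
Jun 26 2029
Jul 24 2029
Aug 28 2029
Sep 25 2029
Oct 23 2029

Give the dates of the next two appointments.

Gaps: 28, 35, 28, 28 days — a mix of 28 and 35. Every date is a Tuesday.
Each is the 4th Tuesday of its month.
4th Tuesday of November 2029: Nov 27 2029.
4th Tuesday of December 2029: Dec 25 2029.

Nov 27 2029, Dec 25 2029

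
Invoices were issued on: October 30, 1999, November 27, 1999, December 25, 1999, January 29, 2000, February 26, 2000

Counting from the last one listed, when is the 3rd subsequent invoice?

May 27, 2000

All Saturdays; the gaps (28, 28, 35, 28) vary with month length.
This is the last Saturday of each month.
Last Saturday of March 2000: March 25, 2000.
April 2000 ends with Saturday April 29, 2000.
Last Saturday of May 2000: May 27, 2000.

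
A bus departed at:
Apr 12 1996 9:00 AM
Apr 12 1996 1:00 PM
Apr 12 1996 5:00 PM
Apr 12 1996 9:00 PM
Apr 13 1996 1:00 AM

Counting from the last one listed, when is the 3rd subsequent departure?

Apr 13 1996 1:00 PM

Spacing: 4, 4, 4, 4 h — constant 4 h.
Apr 13 1996 1:00 AM + 4 h = Apr 13 1996 5:00 AM.
Apr 13 1996 5:00 AM + 4 h = Apr 13 1996 9:00 AM.
Apr 13 1996 9:00 AM + 4 h = Apr 13 1996 1:00 PM.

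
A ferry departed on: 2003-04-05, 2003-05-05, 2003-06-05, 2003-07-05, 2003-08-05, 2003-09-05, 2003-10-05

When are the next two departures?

2003-11-05, 2003-12-05

Each date is the 5th; the gaps (30, 31, 30, 31, 31, 30) track the month lengths.
The rule is the 5th of each month.
Next: November 2003 → 2003-11-05.
December 2003: 2003-12-05.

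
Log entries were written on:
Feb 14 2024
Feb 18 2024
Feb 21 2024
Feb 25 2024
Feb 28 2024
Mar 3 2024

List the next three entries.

Mar 6 2024, Mar 10 2024, Mar 13 2024

Every event lands on a Wednesday or Sunday (gaps cycle 4, 3, 4, 3, 4).
So the schedule is: every Wednesday and Sunday.
The following Wednesday is Mar 6 2024.
Next Sunday: Mar 10 2024.
Next Wednesday: Mar 13 2024.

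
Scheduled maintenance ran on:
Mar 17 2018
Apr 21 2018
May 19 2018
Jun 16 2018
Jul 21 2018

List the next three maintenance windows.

Aug 18 2018, Sep 15 2018, Oct 20 2018

Gaps: 35, 28, 28, 35 days — a mix of 28 and 35. Every date is a Saturday.
Each is the 3rd Saturday of its month.
3rd Saturday of August 2018: Aug 18 2018.
3rd Saturday of September 2018: Sep 15 2018.
October 2018 — 3rd Saturday is Oct 20 2018.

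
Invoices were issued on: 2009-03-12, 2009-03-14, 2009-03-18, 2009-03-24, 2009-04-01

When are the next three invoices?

The spacing grows by 2 each time: 2, 4, 6, 8 days.
Next gap: 10 days. 2009-04-01 + 10 days = 2009-04-11.
Next gap: 12 days. 2009-04-11 + 12 days = 2009-04-23.
Next gap: 14 days. 2009-04-23 + 14 days = 2009-05-07.

2009-04-11, 2009-04-23, 2009-05-07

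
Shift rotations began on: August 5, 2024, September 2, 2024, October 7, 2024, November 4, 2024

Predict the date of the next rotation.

All dates are Mondays, 28, 35, 28 days apart.
Specifically, the 1st Monday of each month.
1st Monday of December 2024: December 2, 2024.

December 2, 2024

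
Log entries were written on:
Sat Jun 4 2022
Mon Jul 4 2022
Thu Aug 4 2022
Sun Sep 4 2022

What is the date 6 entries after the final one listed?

The day-of-month is always 4 (30, 31, 31 days between events).
So this recurs on the 4th of each month.
October 2022: Tue Oct 4 2022.
November 2022: Fri Nov 4 2022.
December 2022: Sun Dec 4 2022.
Next: January 2023 → Wed Jan 4 2023.
February 2023: Sat Feb 4 2023.
Next: March 2023 → Sat Mar 4 2023.

Sat Mar 4 2023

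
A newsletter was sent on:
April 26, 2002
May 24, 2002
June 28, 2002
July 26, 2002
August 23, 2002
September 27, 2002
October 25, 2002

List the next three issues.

November 22, 2002; December 27, 2002; January 24, 2003

These are Fridays at 28- or 35-day spacing (28, 35, 28, 28, 35, 28).
The pattern: 4th Friday of the month.
November 2002 — 4th Friday is November 22, 2002.
4th Friday of December 2002: December 27, 2002.
4th Friday of January 2003: January 24, 2003.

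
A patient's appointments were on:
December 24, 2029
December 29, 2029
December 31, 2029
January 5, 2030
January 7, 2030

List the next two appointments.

January 12, 2030; January 14, 2030

The gap pattern 5, 2, 5, 2 repeats every 2 events.
These are the Mondays and Saturdays of each week.
Next Saturday: January 12, 2030.
Next Monday: January 14, 2030.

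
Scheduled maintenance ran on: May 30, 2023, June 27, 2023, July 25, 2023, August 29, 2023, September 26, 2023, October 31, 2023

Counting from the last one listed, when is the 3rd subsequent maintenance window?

Every date is a Tuesday; gaps 28, 28, 35, 28, 35 days.
Each is the last Tuesday of its month (at least one falls on the 29th or later, ruling out '4th Tuesday').
November 2023 ends with Tuesday November 28, 2023.
Last Tuesday of December 2023: December 26, 2023.
Last Tuesday of January 2024: January 30, 2024.

January 30, 2024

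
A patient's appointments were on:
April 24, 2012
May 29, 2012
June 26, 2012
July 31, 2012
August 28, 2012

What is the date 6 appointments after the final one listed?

February 26, 2013

All Tuesdays; the gaps (35, 28, 35, 28) vary with month length.
This is the last Tuesday of each month.
Last Tuesday of September 2012: September 25, 2012.
October 2012 ends with Tuesday October 30, 2012.
November 2012 ends with Tuesday November 27, 2012.
Last Tuesday of December 2012: December 25, 2012.
January 2013 ends with Tuesday January 29, 2013.
Last Tuesday of February 2013: February 26, 2013.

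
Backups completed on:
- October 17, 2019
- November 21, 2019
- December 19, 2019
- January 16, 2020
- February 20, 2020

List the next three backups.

March 19, 2020; April 16, 2020; May 21, 2020

All dates are Thursdays, 35, 28, 28, 35 days apart.
Specifically, the 3rd Thursday of each month.
March 2020 — 3rd Thursday is March 19, 2020.
3rd Thursday of April 2020: April 16, 2020.
3rd Thursday of May 2020: May 21, 2020.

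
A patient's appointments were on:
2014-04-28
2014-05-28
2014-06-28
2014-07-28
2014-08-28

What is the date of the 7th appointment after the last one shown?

2015-03-28

The day-of-month is always 28 (30, 31, 30, 31 days between events).
So this recurs on the 28th of each month.
Next: September 2014 → 2014-09-28.
October 2014: 2014-10-28.
Next: November 2014 → 2014-11-28.
December 2014: 2014-12-28.
January 2015: 2015-01-28.
Next: February 2015 → 2015-02-28.
Next: March 2015 → 2015-03-28.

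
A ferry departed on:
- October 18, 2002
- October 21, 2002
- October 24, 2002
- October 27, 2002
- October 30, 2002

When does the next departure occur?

Every event comes 3 days after the last (3, 3, 3, 3).
October 30, 2002 + 3 days = November 2, 2002.

November 2, 2002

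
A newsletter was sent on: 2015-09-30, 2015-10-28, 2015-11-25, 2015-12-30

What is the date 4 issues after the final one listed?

2016-04-27

These are Wednesdays with 28, 28, 35-day gaps.
Each is the final Wednesday of its month — 2015-09-30 is past the 28th, so '4th Wednesday' doesn't fit.
January 2016 ends with Wednesday 2016-01-27.
Last Wednesday of February 2016: 2016-02-24.
March 2016 ends with Wednesday 2016-03-30.
April 2016 ends with Wednesday 2016-04-27.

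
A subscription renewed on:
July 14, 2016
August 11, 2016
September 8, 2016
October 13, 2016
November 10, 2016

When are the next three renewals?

December 8, 2016; January 12, 2017; February 9, 2017

All dates are Thursdays, 28, 28, 35, 28 days apart.
Specifically, the 2nd Thursday of each month.
2nd Thursday of December 2016: December 8, 2016.
2nd Thursday of January 2017: January 12, 2017.
February 2017 — 2nd Thursday is February 9, 2017.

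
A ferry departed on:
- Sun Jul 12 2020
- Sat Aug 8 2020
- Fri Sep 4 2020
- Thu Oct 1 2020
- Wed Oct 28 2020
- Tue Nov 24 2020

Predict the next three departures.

Every event comes 27 days after the last (27, 27, 27, 27, 27).
Tue Nov 24 2020 + 27 days = Mon Dec 21 2020.
Mon Dec 21 2020 + 27 days = Sun Jan 17 2021.
Sun Jan 17 2021 + 27 days = Sat Feb 13 2021.

Mon Dec 21 2020, Sun Jan 17 2021, Sat Feb 13 2021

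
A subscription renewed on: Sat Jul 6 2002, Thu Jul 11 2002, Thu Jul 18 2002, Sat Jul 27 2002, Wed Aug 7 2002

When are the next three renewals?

The spacing grows by 2 each time: 5, 7, 9, 11 days.
Next gap: 13 days. Wed Aug 7 2002 + 13 days = Tue Aug 20 2002.
Next gap: 15 days. Tue Aug 20 2002 + 15 days = Wed Sep 4 2002.
Next gap: 17 days. Wed Sep 4 2002 + 17 days = Sat Sep 21 2002.

Tue Aug 20 2002, Wed Sep 4 2002, Sat Sep 21 2002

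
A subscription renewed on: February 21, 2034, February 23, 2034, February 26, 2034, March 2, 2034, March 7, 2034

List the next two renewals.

March 13, 2034; March 20, 2034

The spacing grows by 1 each time: 2, 3, 4, 5 days.
Next gap: 6 days. March 7, 2034 + 6 days = March 13, 2034.
Next gap: 7 days. March 13, 2034 + 7 days = March 20, 2034.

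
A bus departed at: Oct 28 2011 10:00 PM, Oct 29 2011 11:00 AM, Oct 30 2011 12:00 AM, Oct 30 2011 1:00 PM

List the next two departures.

Oct 31 2011 2:00 AM, Oct 31 2011 3:00 PM

Spacing: 13, 13, 13 h — constant 13 h.
Oct 30 2011 1:00 PM + 13 h = Oct 31 2011 2:00 AM.
Oct 31 2011 2:00 AM + 13 h = Oct 31 2011 3:00 PM.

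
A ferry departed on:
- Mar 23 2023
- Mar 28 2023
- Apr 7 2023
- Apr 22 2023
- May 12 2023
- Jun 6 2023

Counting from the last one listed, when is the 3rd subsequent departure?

The spacing grows by 5 each time: 5, 10, 15, 20, 25 days.
Next gap: 30 days. Jun 6 2023 + 30 days = Jul 6 2023.
Next gap: 35 days. Jul 6 2023 + 35 days = Aug 10 2023.
Next gap: 40 days. Aug 10 2023 + 40 days = Sep 19 2023.

Sep 19 2023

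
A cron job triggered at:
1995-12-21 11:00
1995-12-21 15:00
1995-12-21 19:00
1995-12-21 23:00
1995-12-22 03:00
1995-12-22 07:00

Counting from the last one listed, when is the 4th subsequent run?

1995-12-22 23:00

Spacing: 4, 4, 4, 4, 4 h — constant 4 h.
1995-12-22 07:00 + 4 h = 1995-12-22 11:00.
1995-12-22 11:00 + 4 h = 1995-12-22 15:00.
1995-12-22 15:00 + 4 h = 1995-12-22 19:00.
1995-12-22 19:00 + 4 h = 1995-12-22 23:00.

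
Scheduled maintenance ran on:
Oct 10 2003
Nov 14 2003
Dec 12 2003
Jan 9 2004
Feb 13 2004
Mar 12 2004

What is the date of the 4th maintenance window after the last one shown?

Jul 9 2004

These are Fridays at 28- or 35-day spacing (35, 28, 28, 35, 28).
The pattern: 2nd Friday of the month.
April 2004 — 2nd Friday is Apr 9 2004.
2nd Friday of May 2004: May 14 2004.
June 2004 — 2nd Friday is Jun 11 2004.
July 2004 — 2nd Friday is Jul 9 2004.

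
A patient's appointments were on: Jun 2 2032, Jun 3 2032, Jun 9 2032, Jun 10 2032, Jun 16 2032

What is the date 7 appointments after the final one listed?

Every event lands on a Wednesday or Thursday (gaps cycle 1, 6, 1, 6).
So the schedule is: every Wednesday and Thursday.
Next Thursday: Jun 17 2032.
The following Wednesday is Jun 23 2032.
Next Thursday: Jun 24 2032.
The following Wednesday is Jun 30 2032.
Next Thursday: Jul 1 2032.
The following Wednesday is Jul 7 2032.
Next Thursday: Jul 8 2032.

Jul 8 2032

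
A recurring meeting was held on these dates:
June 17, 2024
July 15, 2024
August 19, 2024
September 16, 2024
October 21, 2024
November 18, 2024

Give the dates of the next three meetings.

All dates are Mondays, 28, 35, 28, 35, 28 days apart.
Specifically, the 3rd Monday of each month.
December 2024 — 3rd Monday is December 16, 2024.
3rd Monday of January 2025: January 20, 2025.
3rd Monday of February 2025: February 17, 2025.

December 16, 2024; January 20, 2025; February 17, 2025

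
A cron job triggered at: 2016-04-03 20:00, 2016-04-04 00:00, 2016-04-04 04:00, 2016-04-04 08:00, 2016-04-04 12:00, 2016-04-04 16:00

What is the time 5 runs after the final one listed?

2016-04-05 12:00

The interval is a steady 4 hours (4, 4, 4, 4, 4).
2016-04-04 16:00 + 4 h = 2016-04-04 20:00.
2016-04-04 20:00 + 4 h = 2016-04-05 00:00.
2016-04-05 00:00 + 4 h = 2016-04-05 04:00.
2016-04-05 04:00 + 4 h = 2016-04-05 08:00.
2016-04-05 08:00 + 4 h = 2016-04-05 12:00.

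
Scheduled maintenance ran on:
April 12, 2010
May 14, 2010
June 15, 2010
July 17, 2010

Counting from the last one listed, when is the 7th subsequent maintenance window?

February 26, 2011

The spacing is 32, 32, 32 days — always 32 days.
July 17, 2010 + 32 days = August 18, 2010.
August 18, 2010 + 32 days = September 19, 2010.
September 19, 2010 + 32 days = October 21, 2010.
October 21, 2010 + 32 days = November 22, 2010.
November 22, 2010 + 32 days = December 24, 2010.
December 24, 2010 + 32 days = January 25, 2011.
January 25, 2011 + 32 days = February 26, 2011.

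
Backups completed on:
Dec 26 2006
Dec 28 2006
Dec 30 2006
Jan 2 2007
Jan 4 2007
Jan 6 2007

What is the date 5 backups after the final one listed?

Gaps: 2, 2, 3, 2, 2 days — not constant, but cyclic with period 3.
The events fall on every Tuesday, Thursday and Saturday.
The following Tuesday is Jan 9 2007.
The following Thursday is Jan 11 2007.
Next Saturday: Jan 13 2007.
Next Tuesday: Jan 16 2007.
The following Thursday is Jan 18 2007.

Jan 18 2007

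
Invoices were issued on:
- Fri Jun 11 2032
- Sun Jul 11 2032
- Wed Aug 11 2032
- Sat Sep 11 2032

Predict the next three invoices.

Gaps: 30, 31, 31 days — not constant. Every event is on the 11th of the month.
Pattern: the 11th of each month.
Next: October 2032 → Mon Oct 11 2032.
Next: November 2032 → Thu Nov 11 2032.
December 2032: Sat Dec 11 2032.

Mon Oct 11 2032, Thu Nov 11 2032, Sat Dec 11 2032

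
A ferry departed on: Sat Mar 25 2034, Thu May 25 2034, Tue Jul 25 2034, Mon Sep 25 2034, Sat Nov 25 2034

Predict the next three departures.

Thu Jan 25 2035, Sun Mar 25 2035, Fri May 25 2035

Each date is the 25th; the gaps (61, 61, 62, 61) track the month lengths.
The rule is the 25th of every 2 months.
Next: January 2035 → Thu Jan 25 2035.
March 2035: Sun Mar 25 2035.
May 2035: Fri May 25 2035.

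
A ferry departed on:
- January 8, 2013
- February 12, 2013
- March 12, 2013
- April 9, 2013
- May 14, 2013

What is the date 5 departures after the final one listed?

October 8, 2013

Gaps: 35, 28, 28, 35 days — a mix of 28 and 35. Every date is a Tuesday.
Each is the 2nd Tuesday of its month.
June 2013 — 2nd Tuesday is June 11, 2013.
July 2013 — 2nd Tuesday is July 9, 2013.
2nd Tuesday of August 2013: August 13, 2013.
September 2013 — 2nd Tuesday is September 10, 2013.
2nd Tuesday of October 2013: October 8, 2013.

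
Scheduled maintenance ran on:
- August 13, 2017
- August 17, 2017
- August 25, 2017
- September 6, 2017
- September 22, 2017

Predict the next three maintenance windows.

Intervals are 4, 8, 12, 16 days — an arithmetic progression with common difference 4.
Next gap: 20 days. September 22, 2017 + 20 days = October 12, 2017.
Next gap: 24 days. October 12, 2017 + 24 days = November 5, 2017.
Next gap: 28 days. November 5, 2017 + 28 days = December 3, 2017.

October 12, 2017; November 5, 2017; December 3, 2017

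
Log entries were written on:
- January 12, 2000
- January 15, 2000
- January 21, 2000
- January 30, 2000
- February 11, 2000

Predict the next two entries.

Intervals are 3, 6, 9, 12 days — an arithmetic progression with common difference 3.
Next gap: 15 days. February 11, 2000 + 15 days = February 26, 2000.
Next gap: 18 days. February 26, 2000 + 18 days = March 15, 2000.

February 26, 2000; March 15, 2000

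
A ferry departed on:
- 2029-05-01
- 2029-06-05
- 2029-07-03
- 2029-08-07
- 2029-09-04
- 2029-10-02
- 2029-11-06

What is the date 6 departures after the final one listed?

2030-05-07

All dates are Tuesdays, 35, 28, 35, 28, 28, 35 days apart.
Specifically, the 1st Tuesday of each month.
December 2029 — 1st Tuesday is 2029-12-04.
January 2030 — 1st Tuesday is 2030-01-01.
February 2030 — 1st Tuesday is 2030-02-05.
March 2030 — 1st Tuesday is 2030-03-05.
April 2030 — 1st Tuesday is 2030-04-02.
May 2030 — 1st Tuesday is 2030-05-07.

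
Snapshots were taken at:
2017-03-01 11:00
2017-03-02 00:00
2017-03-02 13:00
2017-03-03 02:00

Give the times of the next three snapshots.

Spacing: 13, 13, 13 h — constant 13 h.
2017-03-03 02:00 + 13 h = 2017-03-03 15:00.
2017-03-03 15:00 + 13 h = 2017-03-04 04:00.
2017-03-04 04:00 + 13 h = 2017-03-04 17:00.

2017-03-03 15:00, 2017-03-04 04:00, 2017-03-04 17:00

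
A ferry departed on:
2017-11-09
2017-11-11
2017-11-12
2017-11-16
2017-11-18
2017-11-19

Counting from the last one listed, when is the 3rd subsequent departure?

2017-11-26

Every event lands on a Thursday or Saturday or Sunday (gaps cycle 2, 1, 4, 2, 1).
So the schedule is: every Thursday, Saturday and Sunday.
Next Thursday: 2017-11-23.
The following Saturday is 2017-11-25.
Next Sunday: 2017-11-26.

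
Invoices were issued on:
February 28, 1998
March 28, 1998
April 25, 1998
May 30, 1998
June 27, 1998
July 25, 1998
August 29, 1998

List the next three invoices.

September 26, 1998; October 31, 1998; November 28, 1998

These are Saturdays with 28, 28, 35, 28, 28, 35-day gaps.
Each is the final Saturday of its month — May 30, 1998 is past the 28th, so '4th Saturday' doesn't fit.
September 1998 ends with Saturday September 26, 1998.
Last Saturday of October 1998: October 31, 1998.
November 1998 ends with Saturday November 28, 1998.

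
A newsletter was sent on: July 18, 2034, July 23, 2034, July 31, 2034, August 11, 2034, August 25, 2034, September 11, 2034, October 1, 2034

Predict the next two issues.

Intervals are 5, 8, 11, 14, 17, 20 days — an arithmetic progression with common difference 3.
Next gap: 23 days. October 1, 2034 + 23 days = October 24, 2034.
Next gap: 26 days. October 24, 2034 + 26 days = November 19, 2034.

October 24, 2034; November 19, 2034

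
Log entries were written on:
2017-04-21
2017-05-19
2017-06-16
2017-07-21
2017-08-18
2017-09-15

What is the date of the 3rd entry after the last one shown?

Gaps: 28, 28, 35, 28, 28 days — a mix of 28 and 35. Every date is a Friday.
Each is the 3rd Friday of its month.
October 2017 — 3rd Friday is 2017-10-20.
3rd Friday of November 2017: 2017-11-17.
December 2017 — 3rd Friday is 2017-12-15.

2017-12-15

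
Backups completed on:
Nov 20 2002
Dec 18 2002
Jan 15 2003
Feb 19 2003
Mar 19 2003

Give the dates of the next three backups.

Apr 16 2003, May 21 2003, Jun 18 2003

All dates are Wednesdays, 28, 28, 35, 28 days apart.
Specifically, the 3rd Wednesday of each month.
3rd Wednesday of April 2003: Apr 16 2003.
3rd Wednesday of May 2003: May 21 2003.
3rd Wednesday of June 2003: Jun 18 2003.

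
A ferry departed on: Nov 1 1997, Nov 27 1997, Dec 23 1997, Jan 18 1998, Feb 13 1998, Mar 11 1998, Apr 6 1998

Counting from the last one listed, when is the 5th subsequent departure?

Every event comes 26 days after the last (26, 26, 26, 26, 26, 26).
Apr 6 1998 + 26 days = May 2 1998.
May 2 1998 + 26 days = May 28 1998.
May 28 1998 + 26 days = Jun 23 1998.
Jun 23 1998 + 26 days = Jul 19 1998.
Jul 19 1998 + 26 days = Aug 14 1998.

Aug 14 1998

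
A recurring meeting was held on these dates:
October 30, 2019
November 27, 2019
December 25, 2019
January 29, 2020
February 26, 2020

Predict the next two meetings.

All Wednesdays; the gaps (28, 28, 35, 28) vary with month length.
This is the last Wednesday of each month.
March 2020 ends with Wednesday March 25, 2020.
Last Wednesday of April 2020: April 29, 2020.

March 25, 2020; April 29, 2020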